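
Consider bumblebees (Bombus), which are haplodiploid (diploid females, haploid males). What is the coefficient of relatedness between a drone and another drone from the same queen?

Haploid brothers each carry a random half of the queen's diploid genome, so on average they share half: r = 1/2.

0.5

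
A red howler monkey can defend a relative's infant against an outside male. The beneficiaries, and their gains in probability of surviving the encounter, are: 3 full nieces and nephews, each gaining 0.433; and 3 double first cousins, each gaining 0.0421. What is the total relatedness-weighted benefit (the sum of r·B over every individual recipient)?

r to a full niece or nephew = 1/4 (full aunt/uncle↔niece/nephew: two paths of length 3 through the shared grandparent pair: r = 2·(1/2)^3 = 1/4).
r to a double first cousin = 1/4 (double first cousins share both grandparent pairs — four paths of length 4: r = 4·(1/2)^4 = 1/4).
Summing one r·B term per recipient: 3·0.25·0.433 + 3·0.25·0.0421 = 0.356325.

0.356325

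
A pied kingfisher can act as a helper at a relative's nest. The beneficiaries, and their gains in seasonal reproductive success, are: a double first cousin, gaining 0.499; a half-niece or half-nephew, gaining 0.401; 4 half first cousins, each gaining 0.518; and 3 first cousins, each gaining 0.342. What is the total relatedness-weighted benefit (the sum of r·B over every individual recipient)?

r to a double first cousin = 0.25 (double first cousins share both grandparent pairs — four paths of length 4: r = 4·(1/2)^4 = 1/4).
r to a half-niece or half-nephew = 1/8 (half-aunt/uncle↔niece/nephew: one path of length 3: r = (1/2)^3 = 1/8).
r to a half first cousin = 0.0625 (half first cousins share one grandparent — one path of length 4: r = (1/2)^4 = 1/16).
r to a first cousin = 0.125 (first cousins share one grandparent pair — two paths of length 4: r = 2·(1/2)^4 = 1/8).
Summing one r·B term per recipient: 1·0.25·0.499 + 1·0.125·0.401 + 4·0.0625·0.518 + 3·0.125·0.342 = 0.432625.

0.432625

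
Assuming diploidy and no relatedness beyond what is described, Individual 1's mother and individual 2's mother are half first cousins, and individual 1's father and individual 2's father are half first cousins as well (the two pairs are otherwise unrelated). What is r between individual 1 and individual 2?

0.03125

Wright's path rule: contributions from independent ancestry routes add.
Individual 1 and individual 2 are related in two ways: half second cousins through their mothers (r = 1/64) and half second cousins through their fathers (r = 1/64).
r = 1/64 + 1/64 = 1/32 = 0.03125.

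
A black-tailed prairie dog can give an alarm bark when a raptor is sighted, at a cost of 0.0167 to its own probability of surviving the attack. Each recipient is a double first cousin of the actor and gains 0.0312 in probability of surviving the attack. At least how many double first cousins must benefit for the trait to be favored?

r to a double first cousin = 1/4 (double first cousins share both grandparent pairs — four paths of length 4: r = 4·(1/2)^4 = 1/4).
Hamilton's rule: n·r·B > C  ⇒  n > C/(r·B) = 0.0167/(0.25·0.0312) = 2.141.
The smallest integer exceeding 2.141 is 3.

3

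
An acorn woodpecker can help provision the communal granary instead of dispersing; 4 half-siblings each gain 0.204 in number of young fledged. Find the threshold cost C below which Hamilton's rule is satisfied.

0.204

r to a half-sibling = 0.25 (half-sibs share one parent — one path of length 2: r = (1/2)^2 = 1/4).
Hamilton's rule: n·r·B > C, so the trait is favored while C < n·r·B = 4·0.25·0.204 = 0.204.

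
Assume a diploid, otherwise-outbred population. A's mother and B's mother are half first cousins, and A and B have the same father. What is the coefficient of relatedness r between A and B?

0.265625

With two independent routes of shared ancestry, r is the sum of the two contributions.
A and B are related in two ways: half second cousins through their mothers (r = 1/64) and half-sibs through their shared father (r = 1/4).
r = 1/64 + 1/4 = 17/64 = 0.265625.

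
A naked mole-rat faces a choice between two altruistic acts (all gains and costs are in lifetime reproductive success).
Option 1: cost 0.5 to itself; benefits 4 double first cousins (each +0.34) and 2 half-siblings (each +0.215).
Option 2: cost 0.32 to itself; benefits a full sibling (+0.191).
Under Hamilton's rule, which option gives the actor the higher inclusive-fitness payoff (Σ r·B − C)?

Option 1: r to a double first cousin = 0.25.
Option 1: r to a half-sibling = 0.25.
Option 1: Σ r·B − C = (4·0.25·0.34 + 2·0.25·0.215) − 0.5 = -0.0525.
Option 2: r to a full sibling = 0.5.
Option 2: Σ r·B − C = (1·0.5·0.191) − 0.32 = -0.2245.
Option 1 has the higher net inclusive-fitness payoff.

Option 1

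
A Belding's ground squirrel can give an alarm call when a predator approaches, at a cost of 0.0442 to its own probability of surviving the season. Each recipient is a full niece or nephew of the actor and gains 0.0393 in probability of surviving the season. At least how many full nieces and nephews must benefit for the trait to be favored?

5

r to a full niece or nephew = 0.25 (full aunt/uncle↔niece/nephew: two paths of length 3 through the shared grandparent pair: r = 2·(1/2)^3 = 1/4).
Hamilton's rule: n·r·B > C  ⇒  n > C/(r·B) = 0.0442/(0.25·0.0393) = 4.499.
The smallest integer exceeding 4.499 is 5.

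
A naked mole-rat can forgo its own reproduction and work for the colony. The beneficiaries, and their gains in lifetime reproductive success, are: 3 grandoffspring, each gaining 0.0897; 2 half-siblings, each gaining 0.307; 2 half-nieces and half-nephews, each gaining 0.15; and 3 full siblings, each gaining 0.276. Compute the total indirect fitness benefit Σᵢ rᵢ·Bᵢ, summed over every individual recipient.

0.672275

r to a grandoffspring = 1/4 (two parent–offspring links: r = (1/2)^2 = 1/4).
r to a half-sibling = 1/4 (half-sibs share one parent — one path of length 2: r = (1/2)^2 = 1/4).
r to a half-niece or half-nephew = 1/8 (half-aunt/uncle↔niece/nephew: one path of length 3: r = (1/2)^3 = 1/8).
r to a full sibling = 0.5 (full sibs share both parents — two paths of length 2: r = 2·(1/2)^2 = 1/2).
Summing one r·B term per recipient: 3·0.25·0.0897 + 2·0.25·0.307 + 2·0.125·0.15 + 3·0.5·0.276 = 0.672275.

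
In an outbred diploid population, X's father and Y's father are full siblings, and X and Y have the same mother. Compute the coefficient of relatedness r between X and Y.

Relatedness sums over independent paths through distinct common ancestors.
X and Y are related in two ways: first cousins through their fathers (r = 1/8) and half-sibs through their shared mother (r = 1/4).
r = 1/8 + 1/4 = 0.375.

0.375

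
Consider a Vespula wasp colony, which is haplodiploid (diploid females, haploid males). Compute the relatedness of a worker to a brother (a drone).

Her haploid brother carries none of their father's genes and a random half of their mother's genome; that half matches the maternal half of her own genome with probability 1/2: r = 1/2 · 1/2 = 1/4.

0.25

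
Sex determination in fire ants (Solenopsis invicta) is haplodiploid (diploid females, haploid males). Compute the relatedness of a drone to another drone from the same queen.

0.5

Haploid brothers each carry a random half of the queen's diploid genome, so on average they share half: r = 1/2.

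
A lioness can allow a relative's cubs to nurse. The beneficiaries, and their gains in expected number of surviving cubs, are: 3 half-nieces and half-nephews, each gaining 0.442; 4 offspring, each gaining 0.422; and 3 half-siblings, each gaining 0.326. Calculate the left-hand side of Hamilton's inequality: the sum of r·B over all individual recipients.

r to a half-niece or half-nephew = 0.125 (half-aunt/uncle↔niece/nephew: one path of length 3: r = (1/2)^3 = 1/8).
r to an offspring = 1/2 (one parent–offspring link: r = (1/2)^1 = 1/2).
r to a half-sibling = 1/4 (half-sibs share one parent — one path of length 2: r = (1/2)^2 = 1/4).
Summing one r·B term per recipient: 3·0.125·0.442 + 4·0.5·0.422 + 3·0.25·0.326 = 1.25425.

1.25425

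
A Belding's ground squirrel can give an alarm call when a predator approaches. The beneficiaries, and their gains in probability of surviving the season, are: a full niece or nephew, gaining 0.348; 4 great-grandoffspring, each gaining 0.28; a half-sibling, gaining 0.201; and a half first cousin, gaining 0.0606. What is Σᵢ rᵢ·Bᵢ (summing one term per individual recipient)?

0.2810375

r to a full niece or nephew = 1/4 (full aunt/uncle↔niece/nephew: two paths of length 3 through the shared grandparent pair: r = 2·(1/2)^3 = 1/4).
r to a great-grandoffspring = 1/8 (three parent–offspring links: r = (1/2)^3 = 1/8).
r to a half-sibling = 1/4 (half-sibs share one parent — one path of length 2: r = (1/2)^2 = 1/4).
r to a half first cousin = 1/16 (half first cousins share one grandparent — one path of length 4: r = (1/2)^4 = 1/16).
Summing one r·B term per recipient: 1·0.25·0.348 + 4·0.125·0.28 + 1·0.25·0.201 + 1·0.0625·0.0606 = 0.2810375.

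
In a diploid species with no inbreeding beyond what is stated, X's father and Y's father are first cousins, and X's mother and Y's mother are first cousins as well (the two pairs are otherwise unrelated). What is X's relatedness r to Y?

0.0625

Wright's path rule: contributions from independent ancestry routes add.
X and Y are related in two ways: second cousins through their fathers (r = 1/32) and second cousins through their mothers (r = 1/32).
r = 1/32 + 1/32 = 1/16 = 0.0625.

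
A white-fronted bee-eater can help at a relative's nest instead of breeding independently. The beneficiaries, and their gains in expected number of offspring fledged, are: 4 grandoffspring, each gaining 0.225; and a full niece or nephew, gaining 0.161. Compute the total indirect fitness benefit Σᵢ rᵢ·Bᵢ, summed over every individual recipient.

r to a grandoffspring = 0.25 (two parent–offspring links: r = (1/2)^2 = 1/4).
r to a full niece or nephew = 1/4 (full aunt/uncle↔niece/nephew: two paths of length 3 through the shared grandparent pair: r = 2·(1/2)^3 = 1/4).
Summing one r·B term per recipient: 4·0.25·0.225 + 1·0.25·0.161 = 0.26525.

0.26525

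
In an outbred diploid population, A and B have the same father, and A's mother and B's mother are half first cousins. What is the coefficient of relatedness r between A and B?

Wright's path rule: contributions from independent ancestry routes add.
A and B are related in two ways: half-sibs through their shared father (r = 1/4) and half second cousins through their mothers (r = 1/64).
r = 1/4 + 1/64 = 17/64 = 0.265625.

0.265625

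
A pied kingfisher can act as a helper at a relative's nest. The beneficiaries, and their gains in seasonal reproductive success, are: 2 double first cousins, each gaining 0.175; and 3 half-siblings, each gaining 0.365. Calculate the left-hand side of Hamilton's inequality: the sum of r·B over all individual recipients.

r to a double first cousin = 0.25 (double first cousins share both grandparent pairs — four paths of length 4: r = 4·(1/2)^4 = 1/4).
r to a half-sibling = 0.25 (half-sibs share one parent — one path of length 2: r = (1/2)^2 = 1/4).
Summing one r·B term per recipient: 2·0.25·0.175 + 3·0.25·0.365 = 0.36125.

0.36125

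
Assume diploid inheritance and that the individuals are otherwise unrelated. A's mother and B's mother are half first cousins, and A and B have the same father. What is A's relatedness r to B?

0.265625

With two independent routes of shared ancestry, r is the sum of the two contributions.
A and B are related in two ways: half second cousins through their mothers (r = 1/64) and half-sibs through their shared father (r = 1/4).
r = 1/64 + 1/4 = 0.265625.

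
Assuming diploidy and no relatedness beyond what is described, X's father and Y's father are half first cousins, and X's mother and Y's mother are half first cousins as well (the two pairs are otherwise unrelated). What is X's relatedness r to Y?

Independent pedigree routes through distinct common ancestors add.
X and Y are related in two ways: half second cousins through their fathers (r = 1/64) and half second cousins through their mothers (r = 1/64).
r = 1/64 + 1/64 = 1/32 = 0.03125.

0.03125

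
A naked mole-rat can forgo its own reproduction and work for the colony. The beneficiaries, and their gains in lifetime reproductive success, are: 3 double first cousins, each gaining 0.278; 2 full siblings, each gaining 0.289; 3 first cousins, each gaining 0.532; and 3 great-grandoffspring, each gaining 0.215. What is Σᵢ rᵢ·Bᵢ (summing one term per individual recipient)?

0.777625

r to a double first cousin = 1/4 (double first cousins share both grandparent pairs — four paths of length 4: r = 4·(1/2)^4 = 1/4).
r to a full sibling = 0.5 (full sibs share both parents — two paths of length 2: r = 2·(1/2)^2 = 1/2).
r to a first cousin = 0.125 (first cousins share one grandparent pair — two paths of length 4: r = 2·(1/2)^4 = 1/8).
r to a great-grandoffspring = 0.125 (three parent–offspring links: r = (1/2)^3 = 1/8).
Summing one r·B term per recipient: 3·0.25·0.278 + 2·0.5·0.289 + 3·0.125·0.532 + 3·0.125·0.215 = 0.777625.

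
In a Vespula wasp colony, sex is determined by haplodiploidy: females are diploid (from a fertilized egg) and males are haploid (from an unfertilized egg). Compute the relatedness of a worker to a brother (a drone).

0.25

Her haploid brother carries none of their father's genes and a random half of their mother's genome; that half matches the maternal half of her own genome with probability 1/2: r = 1/2 · 1/2 = 1/4.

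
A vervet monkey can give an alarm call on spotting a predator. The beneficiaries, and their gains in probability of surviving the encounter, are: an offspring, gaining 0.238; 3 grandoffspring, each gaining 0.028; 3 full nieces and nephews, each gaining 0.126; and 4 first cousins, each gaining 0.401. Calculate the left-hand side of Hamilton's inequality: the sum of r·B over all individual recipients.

r to an offspring = 0.5 (one parent–offspring link: r = (1/2)^1 = 1/2).
r to a grandoffspring = 1/4 (two parent–offspring links: r = (1/2)^2 = 1/4).
r to a full niece or nephew = 1/4 (full aunt/uncle↔niece/nephew: two paths of length 3 through the shared grandparent pair: r = 2·(1/2)^3 = 1/4).
r to a first cousin = 1/8 (first cousins share one grandparent pair — two paths of length 4: r = 2·(1/2)^4 = 1/8).
Summing one r·B term per recipient: 1·0.5·0.238 + 3·0.25·0.028 + 3·0.25·0.126 + 4·0.125·0.401 = 0.435.

0.435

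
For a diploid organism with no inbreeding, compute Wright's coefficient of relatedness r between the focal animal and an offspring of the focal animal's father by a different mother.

0.25

Each parent–offspring link contributes a factor of 1/2, and independent paths through distinct common ancestors add.
Half-sibs share one parent — one path of length 2: r = (1/2)^2 = 1/4.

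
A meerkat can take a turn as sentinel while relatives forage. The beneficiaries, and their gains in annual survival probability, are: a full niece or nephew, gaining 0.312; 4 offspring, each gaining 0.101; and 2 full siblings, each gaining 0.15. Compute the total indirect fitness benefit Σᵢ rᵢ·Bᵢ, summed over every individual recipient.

0.43

r to a full niece or nephew = 0.25 (full aunt/uncle↔niece/nephew: two paths of length 3 through the shared grandparent pair: r = 2·(1/2)^3 = 1/4).
r to an offspring = 1/2 (one parent–offspring link: r = (1/2)^1 = 1/2).
r to a full sibling = 1/2 (full sibs share both parents — two paths of length 2: r = 2·(1/2)^2 = 1/2).
Summing one r·B term per recipient: 1·0.25·0.312 + 4·0.5·0.101 + 2·0.5·0.15 = 0.43.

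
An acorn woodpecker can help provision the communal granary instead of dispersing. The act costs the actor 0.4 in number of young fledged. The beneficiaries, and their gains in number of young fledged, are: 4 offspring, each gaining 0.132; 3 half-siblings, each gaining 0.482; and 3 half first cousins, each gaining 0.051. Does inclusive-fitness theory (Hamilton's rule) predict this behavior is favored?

Yes

Hamilton's rule: the trait is favored when the sum of r·B over every recipient exceeds the actor's cost C.
r to an offspring = 1/2 (one parent–offspring link: r = (1/2)^1 = 1/2).
r to a half-sibling = 0.25 (half-sibs share one parent — one path of length 2: r = (1/2)^2 = 1/4).
r to a half first cousin = 1/16 (half first cousins share one grandparent — one path of length 4: r = (1/2)^4 = 1/16).
Summing one r·B term per recipient: 4·0.5·0.132 + 3·0.25·0.482 + 3·0.0625·0.051 = 0.6350625.
0.6350625 > 0.4: the indirect benefit exceeds the cost.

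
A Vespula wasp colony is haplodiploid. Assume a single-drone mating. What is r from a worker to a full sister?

Haplodiploid full sisters inherit their father's entire haploid genome identically (contributing 1/2) and on average half of their mother's contribution (1/2 · 1/2 = 1/4); r = 1/2 + 1/4 = 3/4.

0.75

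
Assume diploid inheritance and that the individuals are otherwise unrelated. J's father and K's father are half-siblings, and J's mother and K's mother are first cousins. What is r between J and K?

0.09375

Wright's path rule: contributions from independent ancestry routes add.
J and K are related in two ways: half first cousins through their fathers (r = 1/16) and second cousins through their mothers (r = 1/32).
r = 1/16 + 1/32 = 0.09375.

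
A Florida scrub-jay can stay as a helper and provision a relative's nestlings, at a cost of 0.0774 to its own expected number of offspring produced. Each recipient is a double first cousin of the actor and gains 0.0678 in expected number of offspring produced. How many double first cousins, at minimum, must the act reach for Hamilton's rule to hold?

5

r to a double first cousin = 1/4 (double first cousins share both grandparent pairs — four paths of length 4: r = 4·(1/2)^4 = 1/4).
Hamilton's rule: n·r·B > C  ⇒  n > C/(r·B) = 0.0774/(0.25·0.0678) = 4.566.
The smallest integer exceeding 4.566 is 5.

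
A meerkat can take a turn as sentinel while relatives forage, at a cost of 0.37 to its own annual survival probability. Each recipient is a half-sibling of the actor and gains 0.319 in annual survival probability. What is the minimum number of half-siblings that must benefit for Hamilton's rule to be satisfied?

r to a half-sibling = 0.25 (half-sibs share one parent — one path of length 2: r = (1/2)^2 = 1/4).
Hamilton's rule: n·r·B > C  ⇒  n > C/(r·B) = 0.37/(0.25·0.319) = 4.639.
The smallest integer exceeding 4.639 is 5.

5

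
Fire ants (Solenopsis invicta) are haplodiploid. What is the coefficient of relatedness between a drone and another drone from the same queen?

0.5

Haploid brothers each carry a random half of the queen's diploid genome, so on average they share half: r = 1/2.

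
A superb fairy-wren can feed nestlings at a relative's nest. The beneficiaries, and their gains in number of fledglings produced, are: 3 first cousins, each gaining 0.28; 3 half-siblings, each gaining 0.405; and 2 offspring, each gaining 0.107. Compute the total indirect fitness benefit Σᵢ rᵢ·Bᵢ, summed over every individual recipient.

0.51575

r to a first cousin = 1/8 (first cousins share one grandparent pair — two paths of length 4: r = 2·(1/2)^4 = 1/8).
r to a half-sibling = 0.25 (half-sibs share one parent — one path of length 2: r = (1/2)^2 = 1/4).
r to an offspring = 1/2 (one parent–offspring link: r = (1/2)^1 = 1/2).
Summing one r·B term per recipient: 3·0.125·0.28 + 3·0.25·0.405 + 2·0.5·0.107 = 0.51575.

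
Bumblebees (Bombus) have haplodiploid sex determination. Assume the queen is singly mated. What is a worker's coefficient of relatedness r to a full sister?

0.75

Haplodiploid full sisters inherit their father's entire haploid genome identically (contributing 1/2) and on average half of their mother's contribution (1/2 · 1/2 = 1/4); r = 1/2 + 1/4 = 3/4.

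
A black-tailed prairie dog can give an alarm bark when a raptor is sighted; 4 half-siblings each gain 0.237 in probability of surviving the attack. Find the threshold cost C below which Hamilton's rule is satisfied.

0.237

r to a half-sibling = 1/4 (half-sibs share one parent — one path of length 2: r = (1/2)^2 = 1/4).
Hamilton's rule: n·r·B > C, so the trait is favored while C < n·r·B = 4·0.25·0.237 = 0.237.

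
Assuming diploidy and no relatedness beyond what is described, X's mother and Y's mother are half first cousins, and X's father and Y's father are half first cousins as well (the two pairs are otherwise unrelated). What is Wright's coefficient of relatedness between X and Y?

Wright's path rule: contributions from independent ancestry routes add.
X and Y are related in two ways: half second cousins through their mothers (r = 1/64) and half second cousins through their fathers (r = 1/64).
r = 1/64 + 1/64 = 1/32 = 0.03125.

0.03125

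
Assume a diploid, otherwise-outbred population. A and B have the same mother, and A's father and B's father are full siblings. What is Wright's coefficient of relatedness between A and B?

0.375

Independent pedigree routes through distinct common ancestors add.
A and B are related in two ways: half-sibs through their shared mother (r = 1/4) and first cousins through their fathers (r = 1/8).
r = 1/4 + 1/8 = 3/8 = 0.375.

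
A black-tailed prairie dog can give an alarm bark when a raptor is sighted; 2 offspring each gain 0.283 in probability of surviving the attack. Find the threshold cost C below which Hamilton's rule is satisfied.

r to an offspring = 0.5 (one parent–offspring link: r = (1/2)^1 = 1/2).
Hamilton's rule: n·r·B > C, so the trait is favored while C < n·r·B = 2·0.5·0.283 = 0.283.

0.283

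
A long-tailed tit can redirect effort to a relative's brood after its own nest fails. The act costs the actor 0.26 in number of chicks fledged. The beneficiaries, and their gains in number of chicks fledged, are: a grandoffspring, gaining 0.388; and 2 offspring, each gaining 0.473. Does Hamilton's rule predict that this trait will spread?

Yes

Hamilton's rule: the trait is favored when the sum of r·B over every recipient exceeds the actor's cost C.
r to a grandoffspring = 1/4 (two parent–offspring links: r = (1/2)^2 = 1/4).
r to an offspring = 0.5 (one parent–offspring link: r = (1/2)^1 = 1/2).
Summing one r·B term per recipient: 1·0.25·0.388 + 2·0.5·0.473 = 0.57.
0.57 > 0.26: the indirect benefit exceeds the cost.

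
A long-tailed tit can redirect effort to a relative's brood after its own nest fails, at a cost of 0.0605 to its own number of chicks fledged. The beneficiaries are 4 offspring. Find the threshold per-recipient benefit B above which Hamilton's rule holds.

r to an offspring = 1/2 (one parent–offspring link: r = (1/2)^1 = 1/2).
Hamilton's rule with n recipients of equal r: n·r·B > C, so B > C/(n·r) = 0.0605/(4·0.5) = 0.0302.

0.0302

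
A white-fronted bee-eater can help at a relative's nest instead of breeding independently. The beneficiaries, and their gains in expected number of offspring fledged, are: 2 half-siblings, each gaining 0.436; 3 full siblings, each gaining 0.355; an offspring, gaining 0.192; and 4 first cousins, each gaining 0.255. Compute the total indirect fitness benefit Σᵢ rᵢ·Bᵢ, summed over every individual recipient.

r to a half-sibling = 1/4 (half-sibs share one parent — one path of length 2: r = (1/2)^2 = 1/4).
r to a full sibling = 0.5 (full sibs share both parents — two paths of length 2: r = 2·(1/2)^2 = 1/2).
r to an offspring = 1/2 (one parent–offspring link: r = (1/2)^1 = 1/2).
r to a first cousin = 1/8 (first cousins share one grandparent pair — two paths of length 4: r = 2·(1/2)^4 = 1/8).
Summing one r·B term per recipient: 2·0.25·0.436 + 3·0.5·0.355 + 1·0.5·0.192 + 4·0.125·0.255 = 0.974.

0.974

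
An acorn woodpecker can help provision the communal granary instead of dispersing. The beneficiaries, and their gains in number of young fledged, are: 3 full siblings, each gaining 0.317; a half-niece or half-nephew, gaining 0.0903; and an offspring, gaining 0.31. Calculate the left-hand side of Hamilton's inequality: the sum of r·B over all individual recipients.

r to a full sibling = 0.5 (full sibs share both parents — two paths of length 2: r = 2·(1/2)^2 = 1/2).
r to a half-niece or half-nephew = 0.125 (half-aunt/uncle↔niece/nephew: one path of length 3: r = (1/2)^3 = 1/8).
r to an offspring = 1/2 (one parent–offspring link: r = (1/2)^1 = 1/2).
Summing one r·B term per recipient: 3·0.5·0.317 + 1·0.125·0.0903 + 1·0.5·0.31 = 0.6417875.

0.6417875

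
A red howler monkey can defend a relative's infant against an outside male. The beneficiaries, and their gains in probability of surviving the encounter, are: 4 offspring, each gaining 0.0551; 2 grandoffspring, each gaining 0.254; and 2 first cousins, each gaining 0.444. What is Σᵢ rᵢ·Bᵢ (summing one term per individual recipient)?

r to an offspring = 1/2 (one parent–offspring link: r = (1/2)^1 = 1/2).
r to a grandoffspring = 0.25 (two parent–offspring links: r = (1/2)^2 = 1/4).
r to a first cousin = 1/8 (first cousins share one grandparent pair — two paths of length 4: r = 2·(1/2)^4 = 1/8).
Summing one r·B term per recipient: 4·0.5·0.0551 + 2·0.25·0.254 + 2·0.125·0.444 = 0.3482.

0.3482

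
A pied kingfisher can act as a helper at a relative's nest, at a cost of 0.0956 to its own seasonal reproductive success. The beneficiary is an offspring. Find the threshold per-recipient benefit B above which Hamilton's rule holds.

r to an offspring = 0.5 (one parent–offspring link: r = (1/2)^1 = 1/2).
Hamilton's rule with n recipients of equal r: n·r·B > C, so B > C/(n·r) = 0.0956/(1·0.5) = 0.1912.

0.1912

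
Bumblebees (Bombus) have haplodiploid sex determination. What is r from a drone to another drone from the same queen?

0.5

Haploid brothers each carry a random half of the queen's diploid genome, so on average they share half: r = 1/2.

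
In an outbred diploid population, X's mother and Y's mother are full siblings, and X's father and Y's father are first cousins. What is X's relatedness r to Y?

0.15625

Independent pedigree routes through distinct common ancestors add.
X and Y are related in two ways: first cousins through their mothers (r = 1/8) and second cousins through their fathers (r = 1/32).
r = 1/8 + 1/32 = 0.15625.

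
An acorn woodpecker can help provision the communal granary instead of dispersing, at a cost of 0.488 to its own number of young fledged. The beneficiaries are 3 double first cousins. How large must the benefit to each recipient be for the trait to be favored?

r to a double first cousin = 1/4 (double first cousins share both grandparent pairs — four paths of length 4: r = 4·(1/2)^4 = 1/4).
Hamilton's rule with n recipients of equal r: n·r·B > C, so B > C/(n·r) = 0.488/(3·0.25) = 0.6507.

0.6507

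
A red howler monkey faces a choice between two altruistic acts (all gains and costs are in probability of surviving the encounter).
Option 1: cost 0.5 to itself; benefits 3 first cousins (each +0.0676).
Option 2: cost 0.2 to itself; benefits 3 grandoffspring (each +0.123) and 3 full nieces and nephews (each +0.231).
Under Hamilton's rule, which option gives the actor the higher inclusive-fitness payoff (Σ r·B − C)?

Option 1: r to a first cousin = 0.125.
Option 1: Σ r·B − C = (3·0.125·0.0676) − 0.5 = -0.47465.
Option 2: r to a grandoffspring = 0.25.
Option 2: r to a full niece or nephew = 0.25.
Option 2: Σ r·B − C = (3·0.25·0.123 + 3·0.25·0.231) − 0.2 = 0.0655.
Option 2 has the higher net inclusive-fitness payoff.

Option 2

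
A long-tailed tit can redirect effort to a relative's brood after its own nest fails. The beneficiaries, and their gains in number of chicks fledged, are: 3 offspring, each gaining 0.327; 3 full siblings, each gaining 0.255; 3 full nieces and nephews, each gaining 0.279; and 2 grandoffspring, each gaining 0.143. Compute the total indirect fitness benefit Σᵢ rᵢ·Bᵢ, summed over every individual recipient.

1.15375

r to an offspring = 0.5 (one parent–offspring link: r = (1/2)^1 = 1/2).
r to a full sibling = 1/2 (full sibs share both parents — two paths of length 2: r = 2·(1/2)^2 = 1/2).
r to a full niece or nephew = 0.25 (full aunt/uncle↔niece/nephew: two paths of length 3 through the shared grandparent pair: r = 2·(1/2)^3 = 1/4).
r to a grandoffspring = 1/4 (two parent–offspring links: r = (1/2)^2 = 1/4).
Summing one r·B term per recipient: 3·0.5·0.327 + 3·0.5·0.255 + 3·0.25·0.279 + 2·0.25·0.143 = 1.15375.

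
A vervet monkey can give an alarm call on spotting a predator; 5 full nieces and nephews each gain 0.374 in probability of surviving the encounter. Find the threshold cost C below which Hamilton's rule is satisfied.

0.4675

r to a full niece or nephew = 0.25 (full aunt/uncle↔niece/nephew: two paths of length 3 through the shared grandparent pair: r = 2·(1/2)^3 = 1/4).
Hamilton's rule: n·r·B > C, so the trait is favored while C < n·r·B = 5·0.25·0.374 = 0.4675.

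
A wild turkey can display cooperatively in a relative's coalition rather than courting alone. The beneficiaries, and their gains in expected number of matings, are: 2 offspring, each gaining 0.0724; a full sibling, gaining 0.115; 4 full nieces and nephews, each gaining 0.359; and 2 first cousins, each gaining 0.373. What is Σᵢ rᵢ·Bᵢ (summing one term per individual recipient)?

0.58215

r to an offspring = 0.5 (one parent–offspring link: r = (1/2)^1 = 1/2).
r to a full sibling = 0.5 (full sibs share both parents — two paths of length 2: r = 2·(1/2)^2 = 1/2).
r to a full niece or nephew = 1/4 (full aunt/uncle↔niece/nephew: two paths of length 3 through the shared grandparent pair: r = 2·(1/2)^3 = 1/4).
r to a first cousin = 1/8 (first cousins share one grandparent pair — two paths of length 4: r = 2·(1/2)^4 = 1/8).
Summing one r·B term per recipient: 2·0.5·0.0724 + 1·0.5·0.115 + 4·0.25·0.359 + 2·0.125·0.373 = 0.58215.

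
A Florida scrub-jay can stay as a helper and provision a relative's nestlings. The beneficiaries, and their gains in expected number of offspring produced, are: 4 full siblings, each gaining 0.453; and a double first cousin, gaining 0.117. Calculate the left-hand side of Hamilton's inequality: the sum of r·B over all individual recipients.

r to a full sibling = 1/2 (full sibs share both parents — two paths of length 2: r = 2·(1/2)^2 = 1/2).
r to a double first cousin = 0.25 (double first cousins share both grandparent pairs — four paths of length 4: r = 4·(1/2)^4 = 1/4).
Summing one r·B term per recipient: 4·0.5·0.453 + 1·0.25·0.117 = 0.93525.

0.93525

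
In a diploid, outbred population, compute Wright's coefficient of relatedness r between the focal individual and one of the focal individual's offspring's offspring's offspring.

0.125

Each parent–offspring link contributes a factor of 1/2, and independent paths through distinct common ancestors add.
Three parent–offspring links: r = (1/2)^3 = 1/8.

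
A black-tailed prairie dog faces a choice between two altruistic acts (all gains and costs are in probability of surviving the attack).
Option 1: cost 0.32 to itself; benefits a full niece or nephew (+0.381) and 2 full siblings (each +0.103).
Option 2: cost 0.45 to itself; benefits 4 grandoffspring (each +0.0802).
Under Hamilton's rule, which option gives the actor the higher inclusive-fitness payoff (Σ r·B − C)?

Option 1: r to a full niece or nephew = 0.25.
Option 1: r to a full sibling = 0.5.
Option 1: Σ r·B − C = (1·0.25·0.381 + 2·0.5·0.103) − 0.32 = -0.12175.
Option 2: r to a grandoffspring = 0.25.
Option 2: Σ r·B − C = (4·0.25·0.0802) − 0.45 = -0.3698.
Option 1 has the higher net inclusive-fitness payoff.

Option 1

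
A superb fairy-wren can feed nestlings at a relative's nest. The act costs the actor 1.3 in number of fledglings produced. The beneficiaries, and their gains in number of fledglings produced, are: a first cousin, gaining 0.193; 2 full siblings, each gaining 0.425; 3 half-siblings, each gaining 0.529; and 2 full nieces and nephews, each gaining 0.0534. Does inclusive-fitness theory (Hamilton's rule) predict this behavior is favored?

No

Hamilton's rule: the trait is favored when the sum of r·B over every recipient exceeds the actor's cost C.
r to a first cousin = 0.125 (first cousins share one grandparent pair — two paths of length 4: r = 2·(1/2)^4 = 1/8).
r to a full sibling = 0.5 (full sibs share both parents — two paths of length 2: r = 2·(1/2)^2 = 1/2).
r to a half-sibling = 0.25 (half-sibs share one parent — one path of length 2: r = (1/2)^2 = 1/4).
r to a full niece or nephew = 1/4 (full aunt/uncle↔niece/nephew: two paths of length 3 through the shared grandparent pair: r = 2·(1/2)^3 = 1/4).
Summing one r·B term per recipient: 1·0.125·0.193 + 2·0.5·0.425 + 3·0.25·0.529 + 2·0.25·0.0534 = 0.872575.
0.872575 < 1.3: the indirect benefit is less than the cost.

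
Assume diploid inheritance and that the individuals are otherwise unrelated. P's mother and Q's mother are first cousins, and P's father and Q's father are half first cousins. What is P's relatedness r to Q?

0.046875

With two independent routes of shared ancestry, r is the sum of the two contributions.
P and Q are related in two ways: second cousins through their mothers (r = 1/32) and half second cousins through their fathers (r = 1/64).
r = 1/32 + 1/64 = 3/64 = 0.046875.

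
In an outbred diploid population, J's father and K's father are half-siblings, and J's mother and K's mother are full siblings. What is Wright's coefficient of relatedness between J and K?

Independent pedigree routes through distinct common ancestors add.
J and K are related in two ways: half first cousins through their fathers (r = 1/16) and first cousins through their mothers (r = 1/8).
r = 1/16 + 1/8 = 0.1875.

0.1875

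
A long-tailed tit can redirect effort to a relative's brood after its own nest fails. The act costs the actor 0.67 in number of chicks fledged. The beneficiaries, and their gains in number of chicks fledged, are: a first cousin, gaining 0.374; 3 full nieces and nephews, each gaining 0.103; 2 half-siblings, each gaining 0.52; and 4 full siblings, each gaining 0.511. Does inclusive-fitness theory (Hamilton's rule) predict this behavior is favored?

Hamilton's rule: the trait is favored when the sum of r·B over every recipient exceeds the actor's cost C.
r to a first cousin = 1/8 (first cousins share one grandparent pair — two paths of length 4: r = 2·(1/2)^4 = 1/8).
r to a full niece or nephew = 0.25 (full aunt/uncle↔niece/nephew: two paths of length 3 through the shared grandparent pair: r = 2·(1/2)^3 = 1/4).
r to a half-sibling = 1/4 (half-sibs share one parent — one path of length 2: r = (1/2)^2 = 1/4).
r to a full sibling = 1/2 (full sibs share both parents — two paths of length 2: r = 2·(1/2)^2 = 1/2).
Summing one r·B term per recipient: 1·0.125·0.374 + 3·0.25·0.103 + 2·0.25·0.52 + 4·0.5·0.511 = 1.406.
1.406 > 0.67: the indirect benefit exceeds the cost.

Yes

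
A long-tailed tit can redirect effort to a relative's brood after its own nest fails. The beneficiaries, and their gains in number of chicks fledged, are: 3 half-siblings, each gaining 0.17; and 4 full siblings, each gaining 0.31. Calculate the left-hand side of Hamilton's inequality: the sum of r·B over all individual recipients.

0.7475

r to a half-sibling = 0.25 (half-sibs share one parent — one path of length 2: r = (1/2)^2 = 1/4).
r to a full sibling = 1/2 (full sibs share both parents — two paths of length 2: r = 2·(1/2)^2 = 1/2).
Summing one r·B term per recipient: 3·0.25·0.17 + 4·0.5·0.31 = 0.7475.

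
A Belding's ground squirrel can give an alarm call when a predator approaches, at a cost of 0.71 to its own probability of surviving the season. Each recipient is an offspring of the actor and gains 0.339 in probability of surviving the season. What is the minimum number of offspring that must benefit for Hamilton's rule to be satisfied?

5

r to an offspring = 1/2 (one parent–offspring link: r = (1/2)^1 = 1/2).
Hamilton's rule: n·r·B > C  ⇒  n > C/(r·B) = 0.71/(0.5·0.339) = 4.189.
The smallest integer exceeding 4.189 is 5.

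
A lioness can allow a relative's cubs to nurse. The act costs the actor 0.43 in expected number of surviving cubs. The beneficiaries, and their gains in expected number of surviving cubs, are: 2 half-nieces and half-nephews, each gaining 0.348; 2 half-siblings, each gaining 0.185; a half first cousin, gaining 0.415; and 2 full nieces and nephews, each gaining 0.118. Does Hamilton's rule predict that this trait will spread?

No

Hamilton's rule: the trait is favored when the sum of r·B over every recipient exceeds the actor's cost C.
r to a half-niece or half-nephew = 0.125 (half-aunt/uncle↔niece/nephew: one path of length 3: r = (1/2)^3 = 1/8).
r to a half-sibling = 0.25 (half-sibs share one parent — one path of length 2: r = (1/2)^2 = 1/4).
r to a half first cousin = 1/16 (half first cousins share one grandparent — one path of length 4: r = (1/2)^4 = 1/16).
r to a full niece or nephew = 0.25 (full aunt/uncle↔niece/nephew: two paths of length 3 through the shared grandparent pair: r = 2·(1/2)^3 = 1/4).
Summing one r·B term per recipient: 2·0.125·0.348 + 2·0.25·0.185 + 1·0.0625·0.415 + 2·0.25·0.118 = 0.2644375.
0.2644375 < 0.43: the indirect benefit is less than the cost.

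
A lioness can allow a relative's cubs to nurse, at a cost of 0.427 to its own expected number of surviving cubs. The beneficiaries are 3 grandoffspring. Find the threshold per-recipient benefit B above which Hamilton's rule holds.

r to a grandoffspring = 0.25 (two parent–offspring links: r = (1/2)^2 = 1/4).
Hamilton's rule with n recipients of equal r: n·r·B > C, so B > C/(n·r) = 0.427/(3·0.25) = 0.5693.

0.5693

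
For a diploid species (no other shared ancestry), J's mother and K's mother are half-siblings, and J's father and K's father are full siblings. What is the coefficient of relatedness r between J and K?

0.1875

Wright's path rule: contributions from independent ancestry routes add.
J and K are related in two ways: half first cousins through their mothers (r = 1/16) and first cousins through their fathers (r = 1/8).
r = 1/16 + 1/8 = 0.1875.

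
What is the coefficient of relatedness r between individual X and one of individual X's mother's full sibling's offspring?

0.125

Each parent–offspring link contributes a factor of 1/2, and independent paths through distinct common ancestors add.
First cousins share one grandparent pair — two paths of length 4: r = 2·(1/2)^4 = 1/8.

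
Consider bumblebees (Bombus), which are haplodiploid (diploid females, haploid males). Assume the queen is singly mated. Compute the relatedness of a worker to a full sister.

0.75

Haplodiploid full sisters inherit their father's entire haploid genome identically (contributing 1/2) and on average half of their mother's contribution (1/2 · 1/2 = 1/4); r = 1/2 + 1/4 = 3/4.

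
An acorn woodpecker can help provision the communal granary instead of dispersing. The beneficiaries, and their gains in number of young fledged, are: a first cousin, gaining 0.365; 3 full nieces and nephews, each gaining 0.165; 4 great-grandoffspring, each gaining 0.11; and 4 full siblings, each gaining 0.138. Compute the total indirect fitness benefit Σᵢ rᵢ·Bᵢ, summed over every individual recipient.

r to a first cousin = 0.125 (first cousins share one grandparent pair — two paths of length 4: r = 2·(1/2)^4 = 1/8).
r to a full niece or nephew = 1/4 (full aunt/uncle↔niece/nephew: two paths of length 3 through the shared grandparent pair: r = 2·(1/2)^3 = 1/4).
r to a great-grandoffspring = 1/8 (three parent–offspring links: r = (1/2)^3 = 1/8).
r to a full sibling = 1/2 (full sibs share both parents — two paths of length 2: r = 2·(1/2)^2 = 1/2).
Summing one r·B term per recipient: 1·0.125·0.365 + 3·0.25·0.165 + 4·0.125·0.11 + 4·0.5·0.138 = 0.500375.

0.500375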